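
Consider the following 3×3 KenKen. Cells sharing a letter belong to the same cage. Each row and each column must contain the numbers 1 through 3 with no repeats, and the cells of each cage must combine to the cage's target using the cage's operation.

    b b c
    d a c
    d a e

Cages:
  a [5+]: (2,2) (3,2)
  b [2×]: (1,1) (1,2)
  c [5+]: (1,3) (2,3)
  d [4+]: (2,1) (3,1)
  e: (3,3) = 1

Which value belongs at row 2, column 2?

3

E is a freebie; hence (3,3) = 1.
The two cells of cage d must have sum 4, so (2,1) = 1.
Row 3 already has 1, which forces (3,1) = 3.
3 is placed in row 3, so (3,2) = 2.
Column 1 already has 1, so (1,1) = 2.
Column 2 already has 2, leaving (1,2) = 1.
Row 1 already has 2, so (1,3) = 3.
Column 2 already has 2, so (2,2) = 3.
Column 3 already has 3, which forces (2,3) = 2.
The full grid is 2 1 3 / 1 3 2 / 3 2 1.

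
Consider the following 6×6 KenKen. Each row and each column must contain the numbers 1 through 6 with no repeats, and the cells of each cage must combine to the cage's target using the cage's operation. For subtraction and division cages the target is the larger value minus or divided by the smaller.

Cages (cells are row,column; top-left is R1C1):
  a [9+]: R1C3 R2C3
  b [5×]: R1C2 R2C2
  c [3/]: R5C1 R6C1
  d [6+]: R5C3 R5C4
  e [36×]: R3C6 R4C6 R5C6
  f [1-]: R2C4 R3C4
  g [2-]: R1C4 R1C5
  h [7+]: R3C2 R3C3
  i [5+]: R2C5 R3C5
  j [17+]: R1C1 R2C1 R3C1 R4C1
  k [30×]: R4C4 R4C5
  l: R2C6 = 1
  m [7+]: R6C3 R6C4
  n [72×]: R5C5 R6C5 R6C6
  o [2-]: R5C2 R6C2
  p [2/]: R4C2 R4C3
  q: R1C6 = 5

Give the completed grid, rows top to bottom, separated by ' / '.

6 1 3 4 2 5 / 2 5 6 3 4 1 / 5 3 4 2 1 6 / 4 2 1 6 5 3 / 3 4 5 1 6 2 / 1 6 2 5 3 4

Cage q is given; hence R1C6 = 5.
L is a freebie, leaving R2C6 = 1.
Row 1 now contains 5; hence R1C2 = 1.
Row 2 already has 1, so R2C2 = 5.
The only place for 3 in row 1 is R1C3.
3 is placed in column 3, which forces R2C3 = 6.
Row 4 needs a 1, and only R4C3 is open for it.
Cage p's pair has quotient 2, leaving R4C2 = 2.
Column 2 already has 2, so R3C2 = 3.
Cage h needs two cells with sum 7; hence R3C3 = 4.
Row 4 needs a 3, and only R4C6 is open for it.
Row 4 needs a 4, and only R4C1 is open for it.
The 4 cells of cage j must have sum 17, so R1C1 = 6.
Column 1 now contains 4, leaving R2C1 = 2.
Cage j has sum 17, which forces R3C1 = 5.
Cage f needs two cells with difference 1, which forces R2C4 = 3.
3 is placed in row 2, so R2C5 = 4.
The two cells of cage f must have difference 1, leaving R3C4 = 2.
Row 3 now contains 2, leaving R3C5 = 1.
Row 3 now contains 2; hence R3C6 = 6.
6 is placed in column 6, which forces R5C6 = 2.
Column 4 already has 2, which forces R6C4 = 5.
6 is placed in column 6, so R6C6 = 4.
Column 4 already has 2, so R1C4 = 4.
4 is placed in column 5; hence R1C5 = 2.
Column 4 now contains 5, so R4C4 = 6.
The two cells of cage k must have product 30, leaving R4C5 = 5.
Cage o's pair has difference 2, so R5C2 = 4.
Row 5 already has 2, leaving R5C3 = 5.
Cage d needs two cells with sum 6, so R5C4 = 1.
Row 6 now contains 4, leaving R6C2 = 6.
Row 6 now contains 5, which forces R6C3 = 2.
6 is placed in row 6; hence R6C5 = 3.
1 is placed in row 5; hence R5C1 = 3.
3 is placed in column 5, leaving R5C5 = 6.
Row 6 now contains 3; hence R6C1 = 1.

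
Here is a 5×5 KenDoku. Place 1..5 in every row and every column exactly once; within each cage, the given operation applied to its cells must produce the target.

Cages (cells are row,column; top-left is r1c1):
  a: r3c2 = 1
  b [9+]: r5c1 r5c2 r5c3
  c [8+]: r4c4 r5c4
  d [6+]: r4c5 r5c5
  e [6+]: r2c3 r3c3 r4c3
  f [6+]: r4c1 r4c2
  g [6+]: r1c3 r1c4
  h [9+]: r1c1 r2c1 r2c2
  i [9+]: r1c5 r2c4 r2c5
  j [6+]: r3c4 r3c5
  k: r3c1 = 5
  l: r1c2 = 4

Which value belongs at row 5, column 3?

4

L is a freebie, so r1c2 = 4.
Cage k is given; hence r3c1 = 5.
Cage a is a single given cell, so r3c2 = 1.
The only place for 3 in row 3 is r3c3.
Row 4 needs a 3, and only r4c4 is open for it.
Column 4 now contains 3, which forces r5c4 = 5.
The two cells of cage g must have sum 6, so r1c3 = 5.
Column 4 already has 5; hence r1c4 = 1.
In row 5, 1 can only go at r5c5, so r5c5 = 1.
Cage d needs two cells with sum 6; hence r4c5 = 5.
Cage f needs two cells with sum 6, so r4c1 = 4.
Row 4 now contains 5, which forces r4c2 = 2.
2 is placed in row 4, which forces r4c3 = 1.
2 is placed in column 2, so r5c2 = 3.
Cage h has sum 9, so r1c1 = 3.
Row 1 now contains 3, leaving r1c5 = 2.
Column 1 already has 4; hence r2c1 = 1.
3 is placed in column 2; hence r2c2 = 5.
Column 3 now contains 1; hence r2c3 = 2.
Row 2 now contains 2, so r2c4 = 4.
Row 2 now contains 4, which forces r2c5 = 3.
Column 4 already has 4; hence r3c4 = 2.
Column 5 already has 2, so r3c5 = 4.
3 is placed in row 5, which forces r5c1 = 2.
The 3 cells of cage b must have sum 9; hence r5c3 = 4.
Filled in: 3 4 5 1 2 / 1 5 2 4 3 / 5 1 3 2 4 / 4 2 1 3 5 / 2 3 4 5 1.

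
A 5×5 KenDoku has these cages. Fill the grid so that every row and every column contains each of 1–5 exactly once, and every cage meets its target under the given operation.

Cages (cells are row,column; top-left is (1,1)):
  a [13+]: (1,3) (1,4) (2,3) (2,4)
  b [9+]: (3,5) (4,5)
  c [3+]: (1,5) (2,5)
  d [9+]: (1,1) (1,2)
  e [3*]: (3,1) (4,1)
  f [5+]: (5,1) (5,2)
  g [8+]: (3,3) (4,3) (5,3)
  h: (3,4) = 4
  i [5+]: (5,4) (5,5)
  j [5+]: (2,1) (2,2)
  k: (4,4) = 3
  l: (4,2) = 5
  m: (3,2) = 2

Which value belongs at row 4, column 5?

4

Cage m is given, leaving (3,2) = 2.
H is a freebie; hence (3,4) = 4.
Row 3 now contains 4; hence (3,5) = 5.
Cage l is a single given cell; hence (4,2) = 5.
Cage k is a single given cell; hence (4,4) = 3.
5 is placed in column 5; hence (4,5) = 4.
Cage d needs two cells with sum 9, so (1,1) = 5.
Column 2 already has 5, so (1,2) = 4.
Cage e's pair has product 3; hence (3,1) = 3.
Row 3 now contains 3, which forces (3,3) = 1.
Row 4 already has 3; hence (4,1) = 1.
Column 3 now contains 1; hence (4,3) = 2.
Cage i needs two cells with sum 5, leaving (5,4) = 2.
Cage i needs two cells with sum 5, which forces (5,5) = 3.
2 is placed in column 3, so (1,3) = 3.
Column 4 already has 2, so (1,4) = 1.
1 is placed in row 1, so (1,5) = 2.
Cage a has sum 13, so (2,3) = 4.
Cage a has sum 13; hence (2,4) = 5.
2 is placed in column 5, which forces (2,5) = 1.
Row 5 already has 2, leaving (5,1) = 4.
Row 5 already has 3, leaving (5,2) = 1.
Cage g needs sum 8, which forces (5,3) = 5.
Row 2 now contains 4, leaving (2,1) = 2.
1 is placed in row 2, which forces (2,2) = 3.
Completed grid: 5 4 3 1 2 / 2 3 4 5 1 / 3 2 1 4 5 / 1 5 2 3 4 / 4 1 5 2 3.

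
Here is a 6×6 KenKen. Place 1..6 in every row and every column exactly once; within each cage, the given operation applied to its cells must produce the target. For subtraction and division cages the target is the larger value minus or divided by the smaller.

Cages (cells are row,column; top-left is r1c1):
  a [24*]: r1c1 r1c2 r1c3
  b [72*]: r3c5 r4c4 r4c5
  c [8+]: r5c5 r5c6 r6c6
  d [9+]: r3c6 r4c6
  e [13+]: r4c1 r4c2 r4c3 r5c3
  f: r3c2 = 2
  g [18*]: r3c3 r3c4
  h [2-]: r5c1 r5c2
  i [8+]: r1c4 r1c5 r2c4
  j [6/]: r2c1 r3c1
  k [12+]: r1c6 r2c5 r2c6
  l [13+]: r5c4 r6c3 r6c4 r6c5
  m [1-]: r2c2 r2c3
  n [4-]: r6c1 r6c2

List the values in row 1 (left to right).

Cage f is a single given cell, which forces r3c2 = 2.
The only place for 1 in row 3 is r3c1.
Column 1 now contains 1, leaving r2c1 = 6.
The only place for 5 in row 3 is r3c6.
Cage d needs two cells with sum 9, which forces r4c6 = 4.
Cage k has sum 12, so r1c6 = 6.
Row 3 needs a 4, and only r3c5 is open for it.
Column 5 now contains 4; hence r2c5 = 5.
The 3 cells of cage k must have sum 12, leaving r2c6 = 1.
Column 5 already has 5, leaving r5c5 = 3.
Column 6 now contains 1, which forces r5c6 = 2.
Column 6 already has 2, leaving r6c6 = 3.
The 3 cells of cage b must have product 72, so r4c4 = 3.
Column 5 now contains 3, leaving r4c5 = 6.
Cage h's pair has difference 2, so r5c1 = 4.
Cage h needs two cells with difference 2, so r5c2 = 6.
6 is placed in column 2, which forces r6c2 = 1.
1 is placed in row 6; hence r6c5 = 2.
Cage i has sum 8; hence r1c4 = 5.
Column 5 now contains 2, so r1c5 = 1.
Cage i has sum 8, leaving r2c4 = 2.
The two cells of cage g must have product 18; hence r3c3 = 3.
3 is placed in column 4; hence r3c4 = 6.
Cage e needs sum 13; hence r4c1 = 2.
Column 2 already has 1, leaving r4c2 = 5.
The 4 cells of cage e must have sum 13, so r4c3 = 1.
Cage e has sum 13, so r5c3 = 5.
Cage l needs sum 13; hence r5c4 = 1.
Row 6 now contains 2, which forces r6c1 = 5.
Column 4 now contains 6, leaving r6c4 = 4.
Column 1 already has 2, which forces r1c1 = 3.
Cage a needs product 24, leaving r1c2 = 4.
The 3 cells of cage a must have product 24, leaving r1c3 = 2.
Cage m needs two cells with difference 1, which forces r2c2 = 3.
Column 3 now contains 3, leaving r2c3 = 4.
Row 6 already has 4, so r6c3 = 6.
Completed grid: 3 4 2 5 1 6 / 6 3 4 2 5 1 / 1 2 3 6 4 5 / 2 5 1 3 6 4 / 4 6 5 1 3 2 / 5 1 6 4 2 3.

3 4 2 5 1 6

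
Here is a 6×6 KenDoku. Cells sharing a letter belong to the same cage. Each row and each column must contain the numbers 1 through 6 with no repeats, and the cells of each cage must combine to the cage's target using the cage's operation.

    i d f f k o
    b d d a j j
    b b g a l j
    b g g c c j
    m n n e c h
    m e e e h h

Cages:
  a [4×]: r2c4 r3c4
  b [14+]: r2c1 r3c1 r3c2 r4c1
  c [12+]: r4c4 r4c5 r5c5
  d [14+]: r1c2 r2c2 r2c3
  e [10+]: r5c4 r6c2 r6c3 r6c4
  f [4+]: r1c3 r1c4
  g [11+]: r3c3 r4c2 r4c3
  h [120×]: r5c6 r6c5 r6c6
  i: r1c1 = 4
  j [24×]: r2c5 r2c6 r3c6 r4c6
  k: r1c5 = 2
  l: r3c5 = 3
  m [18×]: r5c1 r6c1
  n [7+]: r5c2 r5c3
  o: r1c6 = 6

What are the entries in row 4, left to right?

I is a freebie, which forces r1c1 = 4.
K is a freebie, leaving r1c5 = 2.
O is a freebie, leaving r1c6 = 6.
Cage l is a single given cell; hence r3c5 = 3.
Cage h needs product 120; hence r6c5 = 6.
Cage m's pair has product 18, leaving r5c1 = 6.
Row 6 already has 6, so r6c1 = 3.
Cage b needs sum 14, leaving r3c2 = 6.
Row 1 needs a 5, and only r1c2 is open for it.
Row 2 needs a 6, and only r2c3 is open for it.
Cage d has sum 14; hence r2c2 = 3.
The 4 cells of cage j must have product 24, leaving r4c6 = 3.
Row 4 already has 3, which forces r4c4 = 6.
Row 2 needs a 5, and only r2c1 is open for it.
In row 2, 2 can only go at r2c6, so r2c6 = 2.
In row 3, 5 can only go at r3c3, so r3c3 = 5.
The two cells of cage n must have sum 7, leaving r5c2 = 4.
Column 3 now contains 5; hence r5c3 = 3.
Row 5 now contains 3, so r5c4 = 2.
Row 5 now contains 4, leaving r5c6 = 5.
Column 6 already has 5, leaving r6c6 = 4.
Column 3 already has 3, so r1c3 = 1.
Cage f's pair has sum 4, which forces r1c4 = 3.
Cage j needs product 24; hence r2c5 = 4.
Column 6 now contains 4, which forces r3c6 = 1.
4 is placed in column 2, so r4c2 = 2.
The 3 cells of cage g must have sum 11, which forces r4c3 = 4.
The 3 cells of cage c must have sum 12, leaving r4c5 = 5.
Row 5 already has 5, which forces r5c5 = 1.
2 is placed in column 2, so r6c2 = 1.
Column 3 now contains 1, leaving r6c3 = 2.
Cage e needs sum 10, leaving r6c4 = 5.
Row 2 already has 4; hence r2c4 = 1.
Row 3 now contains 1; hence r3c1 = 2.
Row 3 now contains 1, so r3c4 = 4.
2 is placed in row 4, leaving r4c1 = 1.
The full grid is 4 5 1 3 2 6 / 5 3 6 1 4 2 / 2 6 5 4 3 1 / 1 2 4 6 5 3 / 6 4 3 2 1 5 / 3 1 2 5 6 4.

1 2 4 6 5 3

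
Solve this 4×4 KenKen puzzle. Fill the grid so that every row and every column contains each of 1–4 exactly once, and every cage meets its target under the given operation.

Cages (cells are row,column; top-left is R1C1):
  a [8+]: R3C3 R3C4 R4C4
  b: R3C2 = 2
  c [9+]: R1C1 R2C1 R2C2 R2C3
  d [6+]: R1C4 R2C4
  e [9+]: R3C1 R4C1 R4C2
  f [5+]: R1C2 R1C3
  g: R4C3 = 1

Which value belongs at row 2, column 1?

4

B is a freebie, which forces R3C2 = 2.
Cage g is given, which forces R4C3 = 1.
Cage a has sum 8, which forces R3C4 = 1.
The 3 cells of cage e must have sum 9; hence R4C1 = 2.
In column 2, 4 can only go at R4C2, so R4C2 = 4.
Cage e needs sum 9, which forces R3C1 = 3.
The 3 cells of cage a must have sum 8, so R3C3 = 4.
Row 4 now contains 4, so R4C4 = 3.
Column 1 already has 3, which forces R1C1 = 1.
The two cells of cage f must have sum 5, which forces R1C2 = 3.
Column 3 already has 4, which forces R1C3 = 2.
2 is placed in row 1, so R1C4 = 4.
Cage c has sum 9, which forces R2C1 = 4.
The 4 cells of cage c must have sum 9, leaving R2C2 = 1.
Cage c needs sum 9, which forces R2C3 = 3.
4 is placed in column 4; hence R2C4 = 2.
Filled in: 1 3 2 4 / 4 1 3 2 / 3 2 4 1 / 2 4 1 3.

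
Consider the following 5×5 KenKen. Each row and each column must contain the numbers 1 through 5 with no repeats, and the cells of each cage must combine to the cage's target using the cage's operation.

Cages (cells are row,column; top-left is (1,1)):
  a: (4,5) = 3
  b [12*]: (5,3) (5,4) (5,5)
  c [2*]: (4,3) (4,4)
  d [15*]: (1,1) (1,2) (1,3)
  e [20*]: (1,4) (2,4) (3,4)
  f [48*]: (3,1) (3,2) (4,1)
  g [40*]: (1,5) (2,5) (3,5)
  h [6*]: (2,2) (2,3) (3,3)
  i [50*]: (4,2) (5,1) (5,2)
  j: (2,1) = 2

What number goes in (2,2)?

Cage j is a single given cell, which forces (2,1) = 2.
The 3 cells of cage f must have product 48, so (3,1) = 3.
Cage f needs product 48; hence (3,2) = 4.
The 3 cells of cage f must have product 48, so (4,1) = 4.
The 3 cells of cage i must have product 50; hence (4,2) = 5.
A is a freebie, leaving (4,5) = 3.
Cage i has product 50, leaving (5,1) = 5.
Cage i needs product 50, leaving (5,2) = 2.
Column 1 now contains 5, leaving (1,1) = 1.
The 3 cells of cage d must have product 15, which forces (1,2) = 3.
Cage d has product 15; hence (1,3) = 5.
Row 1 already has 5, so (1,4) = 4.
Row 1 already has 4, leaving (1,5) = 2.
Column 2 already has 3, so (2,2) = 1.
Row 2 already has 1, so (2,3) = 3.
Row 2 already has 1; hence (2,4) = 5.
5 is placed in row 2, which forces (2,5) = 4.
The 3 cells of cage h must have product 6, leaving (3,3) = 2.
Column 4 now contains 5, so (3,4) = 1.
2 is placed in column 5; hence (3,5) = 5.
Column 3 now contains 2, which forces (4,3) = 1.
Column 4 now contains 1, so (4,4) = 2.
1 is placed in column 3, leaving (5,3) = 4.
Column 4 now contains 1, leaving (5,4) = 3.
Column 5 now contains 4; hence (5,5) = 1.
Filled in: 1 3 5 4 2 / 2 1 3 5 4 / 3 4 2 1 5 / 4 5 1 2 3 / 5 2 4 3 1.

1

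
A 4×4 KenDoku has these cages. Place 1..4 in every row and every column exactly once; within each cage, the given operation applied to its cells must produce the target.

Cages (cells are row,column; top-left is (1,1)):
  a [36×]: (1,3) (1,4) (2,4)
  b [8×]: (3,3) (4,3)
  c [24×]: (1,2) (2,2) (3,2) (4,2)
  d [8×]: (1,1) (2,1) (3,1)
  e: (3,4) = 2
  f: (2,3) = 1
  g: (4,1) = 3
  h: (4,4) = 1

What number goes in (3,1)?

Cage a has product 36, which forces (1,3) = 3.
The 3 cells of cage a must have product 36, leaving (1,4) = 4.
Cage f is a single given cell, so (2,3) = 1.
The 3 cells of cage a must have product 36, which forces (2,4) = 3.
Cage e is given, leaving (3,4) = 2.
Cage g is a single given cell, leaving (4,1) = 3.
Cage h is given; hence (4,4) = 1.
Cage c needs product 24; hence (1,2) = 1.
Cage c needs product 24, which forces (3,2) = 3.
Row 3 now contains 2, so (3,3) = 4.
The two cells of cage b must have product 8, which forces (4,3) = 2.
Row 1 already has 1, leaving (1,1) = 2.
The 3 cells of cage d must have product 8, so (2,1) = 4.
Cage c needs product 24, which forces (2,2) = 2.
Row 3 already has 4, so (3,1) = 1.
Row 4 already has 2; hence (4,2) = 4.
Completed grid: 2 1 3 4 / 4 2 1 3 / 1 3 4 2 / 3 4 2 1.

1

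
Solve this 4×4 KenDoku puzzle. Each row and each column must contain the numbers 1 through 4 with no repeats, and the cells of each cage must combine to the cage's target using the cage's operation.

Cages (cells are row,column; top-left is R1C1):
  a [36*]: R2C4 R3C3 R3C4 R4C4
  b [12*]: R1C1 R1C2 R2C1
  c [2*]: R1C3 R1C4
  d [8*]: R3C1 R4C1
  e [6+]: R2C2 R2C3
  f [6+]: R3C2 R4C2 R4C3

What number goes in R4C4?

Cage a has product 36, which forces R3C3 = 3.
In column 3, 4 can only go at R2C3, so R2C3 = 4.
4 is placed in row 2; hence R2C2 = 2.
Column 2 now contains 2, leaving R3C2 = 1.
1 is placed in row 3, so R3C4 = 4.
Row 3 now contains 4; hence R3C1 = 2.
Cage d needs two cells with product 8, which forces R4C1 = 4.
4 is placed in row 4; hence R4C2 = 3.
Row 4 now contains 3, which forces R4C4 = 1.
Column 2 now contains 3, so R1C2 = 4.
Cage c's pair has product 2, so R1C3 = 1.
Column 4 already has 1, leaving R1C4 = 2.
Column 4 already has 1, which forces R2C4 = 3.
Row 4 already has 1, which forces R4C3 = 2.
Row 1 now contains 1, leaving R1C1 = 3.
3 is placed in row 2, which forces R2C1 = 1.
Completed grid: 3 4 1 2 / 1 2 4 3 / 2 1 3 4 / 4 3 2 1.

1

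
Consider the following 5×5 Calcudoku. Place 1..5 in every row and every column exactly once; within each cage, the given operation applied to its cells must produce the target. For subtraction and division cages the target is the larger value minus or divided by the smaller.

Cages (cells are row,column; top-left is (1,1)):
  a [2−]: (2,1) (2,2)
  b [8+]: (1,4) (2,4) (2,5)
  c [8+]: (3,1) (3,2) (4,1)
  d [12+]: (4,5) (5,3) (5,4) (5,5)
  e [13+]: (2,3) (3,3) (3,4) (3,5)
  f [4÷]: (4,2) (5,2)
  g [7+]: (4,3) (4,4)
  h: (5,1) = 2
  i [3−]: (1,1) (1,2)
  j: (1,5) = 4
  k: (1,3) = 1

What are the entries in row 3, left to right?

1 3 4 5 2

Cage k is a single given cell; hence (1,3) = 1.
Cage j is a single given cell, so (1,5) = 4.
Cage h is given, leaving (5,1) = 2.
Column 1 already has 2, so (1,1) = 5.
Cage i's pair has difference 3, which forces (1,2) = 2.
Row 1 now contains 2; hence (1,4) = 3.
The only place for 3 in row 5 is (5,3).
Cage d has sum 12, leaving (4,5) = 3.
The 3 cells of cage b must have sum 8; hence (2,4) = 4.
Column 5 now contains 3, so (2,5) = 1.
Column 5 already has 1, so (5,5) = 5.
1 is placed in row 2; hence (2,1) = 3.
Cage a's pair has difference 2, so (2,2) = 5.
Cage e needs sum 13; hence (2,3) = 2.
The 4 cells of cage e must have sum 13, leaving (3,3) = 4.
Cage e needs sum 13, leaving (3,4) = 5.
Column 5 now contains 5, leaving (3,5) = 2.
Column 3 now contains 2; hence (4,3) = 5.
Column 4 already has 5; hence (4,4) = 2.
5 is placed in row 5, which forces (5,4) = 1.
Row 3 now contains 4; hence (3,1) = 1.
Cage c has sum 8, which forces (3,2) = 3.
The 3 cells of cage c must have sum 8; hence (4,1) = 4.
Cage f's pair has quotient 4; hence (4,2) = 1.
Row 5 now contains 1, which forces (5,2) = 4.
The full grid is 5 2 1 3 4 / 3 5 2 4 1 / 1 3 4 5 2 / 4 1 5 2 3 / 2 4 3 1 5.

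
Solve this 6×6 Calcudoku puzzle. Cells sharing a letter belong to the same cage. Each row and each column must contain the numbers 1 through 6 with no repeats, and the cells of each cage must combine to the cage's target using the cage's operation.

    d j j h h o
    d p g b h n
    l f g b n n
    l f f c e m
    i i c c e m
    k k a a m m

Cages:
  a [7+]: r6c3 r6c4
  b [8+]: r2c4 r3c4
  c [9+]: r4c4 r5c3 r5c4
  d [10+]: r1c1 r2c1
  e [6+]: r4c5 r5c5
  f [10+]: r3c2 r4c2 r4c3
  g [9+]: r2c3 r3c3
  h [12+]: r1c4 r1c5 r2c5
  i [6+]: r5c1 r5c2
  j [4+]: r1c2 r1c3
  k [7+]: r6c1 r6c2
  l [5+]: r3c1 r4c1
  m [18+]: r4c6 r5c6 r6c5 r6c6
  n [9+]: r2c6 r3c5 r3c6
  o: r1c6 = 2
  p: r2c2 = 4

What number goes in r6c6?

Cage o is given, so r1c6 = 2.
P is a freebie, which forces r2c2 = 4.
Cage d needs two cells with sum 10; hence r1c1 = 4.
4 is placed in row 2, so r2c1 = 6.
In row 2, 2 can only go at r2c4, so r2c4 = 2.
Cage b's pair has sum 8, so r3c4 = 6.
Cage h needs sum 12; hence r1c5 = 6.
Cage g needs two cells with sum 9, leaving r2c3 = 5.
Row 3 already has 6, so r3c3 = 4.
Row 1 needs a 5, and only r1c4 is open for it.
Cage h needs sum 12, which forces r2c5 = 1.
Row 2 now contains 1, so r2c6 = 3.
The 3 cells of cage c must have sum 9, so r5c3 = 2.
Cage n needs sum 9, which forces r3c5 = 5.
Cage n has sum 9, leaving r3c6 = 1.
Cage e's pair has sum 6; hence r4c5 = 2.
Cage e needs two cells with sum 6, which forces r5c5 = 4.
Cage m needs sum 18; hence r6c5 = 3.
Cage l needs two cells with sum 5; hence r3c1 = 2.
Row 3 already has 2, so r3c2 = 3.
Row 4 now contains 2, so r4c1 = 3.
Cage c needs sum 9, leaving r4c4 = 4.
Row 5 now contains 4, which forces r5c4 = 3.
3 is placed in row 6, so r6c3 = 6.
The two cells of cage a must have sum 7, so r6c4 = 1.
3 is placed in column 2, which forces r1c2 = 1.
The two cells of cage j must have sum 4, which forces r1c3 = 3.
Cage f has sum 10; hence r4c2 = 6.
Column 3 already has 6, so r4c3 = 1.
6 is placed in row 4, leaving r4c6 = 5.
Column 2 now contains 1, which forces r5c2 = 5.
Column 6 now contains 5, which forces r5c6 = 6.
Row 6 already has 1, which forces r6c1 = 5.
The two cells of cage k must have sum 7, so r6c2 = 2.
Cage m needs sum 18, leaving r6c6 = 4.
Row 5 already has 5, which forces r5c1 = 1.
Filled in: 4 1 3 5 6 2 / 6 4 5 2 1 3 / 2 3 4 6 5 1 / 3 6 1 4 2 5 / 1 5 2 3 4 6 / 5 2 6 1 3 4.

4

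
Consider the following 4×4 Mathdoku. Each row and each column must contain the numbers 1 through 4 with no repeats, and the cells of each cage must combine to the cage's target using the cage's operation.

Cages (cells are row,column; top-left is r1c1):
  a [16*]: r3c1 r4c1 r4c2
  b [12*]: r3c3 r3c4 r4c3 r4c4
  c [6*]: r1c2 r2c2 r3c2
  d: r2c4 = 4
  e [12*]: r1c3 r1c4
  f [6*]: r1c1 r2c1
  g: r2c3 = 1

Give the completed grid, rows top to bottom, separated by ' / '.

2 1 4 3 / 3 2 1 4 / 4 3 2 1 / 1 4 3 2

G is a freebie, so r2c3 = 1.
Cage d is a single given cell, which forces r2c4 = 4.
Cage e needs two cells with product 12, leaving r1c3 = 4.
Column 4 now contains 4, leaving r1c4 = 3.
Row 1 already has 3; hence r1c1 = 2.
Row 1 already has 2, which forces r1c2 = 1.
Cage f's pair has product 6, so r2c1 = 3.
3 is placed in row 2; hence r2c2 = 2.
2 is placed in column 1; hence r3c1 = 4.
Column 2 now contains 2; hence r3c2 = 3.
Row 3 already has 3; hence r3c3 = 2.
Row 3 already has 2, so r3c4 = 1.
Column 1 already has 4, so r4c1 = 1.
Column 2 now contains 2, so r4c2 = 4.
2 is placed in column 3, so r4c3 = 3.
Column 4 now contains 1, so r4c4 = 2.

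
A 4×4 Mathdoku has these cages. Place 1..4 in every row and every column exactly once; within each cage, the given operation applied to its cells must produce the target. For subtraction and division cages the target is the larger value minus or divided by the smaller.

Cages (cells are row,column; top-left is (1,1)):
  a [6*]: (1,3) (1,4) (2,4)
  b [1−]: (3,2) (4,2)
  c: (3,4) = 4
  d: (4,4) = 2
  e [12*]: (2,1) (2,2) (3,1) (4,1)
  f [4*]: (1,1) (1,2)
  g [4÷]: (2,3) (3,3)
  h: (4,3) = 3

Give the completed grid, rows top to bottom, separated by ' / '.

4 1 2 3 / 3 2 4 1 / 2 3 1 4 / 1 4 3 2

C is a freebie; hence (3,4) = 4.
Cage h is given, which forces (4,3) = 3.
D is a freebie, so (4,4) = 2.
Cage a needs product 6, so (1,3) = 2.
The two cells of cage g must have quotient 4, which forces (2,3) = 4.
Row 3 already has 4, leaving (3,3) = 1.
Row 2 now contains 4; hence (2,1) = 3.
Cage e needs product 12, which forces (2,2) = 2.
Row 2 already has 3, which forces (2,4) = 1.
Cage e needs product 12, which forces (3,1) = 2.
Column 2 now contains 2, leaving (3,2) = 3.
The 4 cells of cage e must have product 12, which forces (4,1) = 1.
Row 4 already has 1, leaving (4,2) = 4.
Column 1 already has 1; hence (1,1) = 4.
4 is placed in column 2, so (1,2) = 1.
Column 4 now contains 1, leaving (1,4) = 3.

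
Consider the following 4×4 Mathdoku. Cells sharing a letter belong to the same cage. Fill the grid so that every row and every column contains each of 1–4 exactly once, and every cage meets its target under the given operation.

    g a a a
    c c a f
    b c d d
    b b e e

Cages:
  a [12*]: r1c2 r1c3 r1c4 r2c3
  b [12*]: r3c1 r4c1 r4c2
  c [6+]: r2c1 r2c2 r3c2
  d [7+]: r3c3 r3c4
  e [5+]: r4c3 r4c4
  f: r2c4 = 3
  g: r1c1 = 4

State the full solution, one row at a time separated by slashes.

Cage g is a single given cell, so r1c1 = 4.
Cage f is given, leaving r2c4 = 3.
3 is placed in column 4, leaving r3c4 = 4.
The 4 cells of cage a must have product 12, which forces r2c3 = 2.
4 is placed in row 3; hence r3c3 = 3.
Column 3 now contains 3, which forces r4c3 = 4.
Cage a needs product 12; hence r1c2 = 3.
Column 3 now contains 3, so r1c3 = 1.
Cage a has product 12; hence r1c4 = 2.
Row 2 already has 2, so r2c1 = 1.
Cage c needs sum 6; hence r2c2 = 4.
The 3 cells of cage b must have product 12, which forces r3c1 = 2.
3 is placed in row 3, leaving r3c2 = 1.
Cage b has product 12; hence r4c1 = 3.
4 is placed in row 4, leaving r4c2 = 2.
The two cells of cage e must have sum 5; hence r4c4 = 1.

4 3 1 2 / 1 4 2 3 / 2 1 3 4 / 3 2 4 1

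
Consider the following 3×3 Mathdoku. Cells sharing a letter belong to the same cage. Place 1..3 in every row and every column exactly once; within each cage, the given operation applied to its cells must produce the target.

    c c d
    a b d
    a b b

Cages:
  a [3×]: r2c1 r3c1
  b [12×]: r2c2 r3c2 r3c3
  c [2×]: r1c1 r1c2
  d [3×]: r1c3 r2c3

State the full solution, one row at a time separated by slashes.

2 1 3 / 3 2 1 / 1 3 2

Cage b has product 12, which forces r2c2 = 2.
Cage b has product 12; hence r3c2 = 3.
The 3 cells of cage b must have product 12, leaving r3c3 = 2.
The two cells of cage c must have product 2, leaving r1c1 = 2.
2 is placed in column 2; hence r1c2 = 1.
Row 1 already has 1; hence r1c3 = 3.
Cage a's pair has product 3, leaving r2c1 = 3.
3 is placed in column 3, so r2c3 = 1.
Row 3 already has 3; hence r3c1 = 1.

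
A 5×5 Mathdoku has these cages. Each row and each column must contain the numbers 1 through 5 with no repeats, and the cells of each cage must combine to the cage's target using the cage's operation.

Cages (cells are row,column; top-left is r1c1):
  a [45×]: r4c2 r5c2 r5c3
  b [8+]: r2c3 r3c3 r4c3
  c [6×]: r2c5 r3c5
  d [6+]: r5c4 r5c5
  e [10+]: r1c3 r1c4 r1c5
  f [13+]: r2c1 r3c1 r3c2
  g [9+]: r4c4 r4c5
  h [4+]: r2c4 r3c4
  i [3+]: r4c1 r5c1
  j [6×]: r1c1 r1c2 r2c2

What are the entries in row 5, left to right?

Cage a has product 45, which forces r4c2 = 3.
The 3 cells of cage a must have product 45, which forces r5c2 = 5.
Cage a needs product 45, which forces r5c3 = 3.
Cage j has product 6, so r1c1 = 3.
The 3 cells of cage f must have sum 13, so r2c1 = 4.
The 3 cells of cage f must have sum 13, leaving r3c1 = 5.
Column 2 now contains 5, which forces r3c2 = 4.
The only place for 2 in row 1 is r1c2.
Column 2 already has 2; hence r2c2 = 1.
1 is placed in row 2, so r2c4 = 3.
Row 2 already has 3, leaving r2c5 = 2.
Column 4 already has 3, which forces r3c4 = 1.
2 is placed in column 5, leaving r3c5 = 3.
2 is placed in column 5, which forces r5c5 = 4.
Row 2 already has 2, leaving r2c3 = 5.
Row 3 already has 1; hence r3c3 = 2.
Cage b needs sum 8, leaving r4c3 = 1.
The two cells of cage g must have sum 9, leaving r4c4 = 4.
Column 5 now contains 4, which forces r4c5 = 5.
Row 5 already has 4, which forces r5c4 = 2.
1 is placed in column 3, so r1c3 = 4.
Column 4 now contains 4, so r1c4 = 5.
5 is placed in column 5, which forces r1c5 = 1.
Row 4 now contains 1, so r4c1 = 2.
Row 5 already has 2; hence r5c1 = 1.
The full grid is 3 2 4 5 1 / 4 1 5 3 2 / 5 4 2 1 3 / 2 3 1 4 5 / 1 5 3 2 4.

1 5 3 2 4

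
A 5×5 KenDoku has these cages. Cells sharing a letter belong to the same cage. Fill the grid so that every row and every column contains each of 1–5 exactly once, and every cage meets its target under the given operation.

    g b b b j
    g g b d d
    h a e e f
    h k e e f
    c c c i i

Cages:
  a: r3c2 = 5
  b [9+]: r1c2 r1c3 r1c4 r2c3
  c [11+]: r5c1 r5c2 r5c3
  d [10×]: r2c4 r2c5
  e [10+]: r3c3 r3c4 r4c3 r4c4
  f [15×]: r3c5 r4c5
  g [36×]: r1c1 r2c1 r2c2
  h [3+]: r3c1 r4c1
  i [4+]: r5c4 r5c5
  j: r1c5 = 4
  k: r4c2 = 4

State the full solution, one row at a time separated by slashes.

Cage g needs product 36, so r1c1 = 3.
J is a freebie, so r1c5 = 4.
Cage g needs product 36; hence r2c1 = 4.
Cage g has product 36, so r2c2 = 3.
Cage a is a single given cell, so r3c2 = 5.
5 is placed in row 3, leaving r3c5 = 3.
Cage k is given, leaving r4c2 = 4.
Column 5 now contains 3, leaving r4c5 = 5.
Column 2 already has 4, which forces r5c2 = 2.
Column 5 now contains 3, which forces r5c5 = 1.
Column 2 now contains 2, which forces r1c2 = 1.
Cage b has sum 9, leaving r2c3 = 1.
Cage d's pair has product 10; hence r2c4 = 5.
5 is placed in column 5; hence r2c5 = 2.
2 is placed in row 5, leaving r5c1 = 5.
Cage c has sum 11, so r5c3 = 4.
Row 5 now contains 1, so r5c4 = 3.
Cage b has sum 9, leaving r1c3 = 5.
5 is placed in column 4, so r1c4 = 2.
Column 3 now contains 4, leaving r3c3 = 2.
The 4 cells of cage e must have sum 10; hence r3c4 = 4.
The 4 cells of cage e must have sum 10, which forces r4c3 = 3.
Cage e needs sum 10, leaving r4c4 = 1.
Row 3 already has 2, which forces r3c1 = 1.
Row 4 now contains 1, so r4c1 = 2.

3 1 5 2 4 / 4 3 1 5 2 / 1 5 2 4 3 / 2 4 3 1 5 / 5 2 4 3 1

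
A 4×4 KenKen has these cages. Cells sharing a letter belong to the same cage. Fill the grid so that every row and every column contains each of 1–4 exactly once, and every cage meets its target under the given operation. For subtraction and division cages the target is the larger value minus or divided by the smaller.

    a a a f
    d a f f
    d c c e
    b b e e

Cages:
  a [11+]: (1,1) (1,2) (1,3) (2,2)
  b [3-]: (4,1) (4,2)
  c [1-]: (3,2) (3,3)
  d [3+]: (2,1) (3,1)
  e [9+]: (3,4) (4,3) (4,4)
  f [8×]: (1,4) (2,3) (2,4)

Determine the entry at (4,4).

The only place for 3 in row 2 is (2,2).
Row 1 needs a 2, and only (1,4) is open for it.
The only place for 2 in row 2 is (2,1).
2 is placed in column 1, which forces (3,1) = 1.
Column 1 already has 1, leaving (4,1) = 4.
Row 4 now contains 4, leaving (4,2) = 1.
Row 4 now contains 4; hence (4,3) = 2.
1 is placed in row 4, which forces (4,4) = 3.
4 is placed in column 1, leaving (1,1) = 3.
Column 2 now contains 1, so (1,2) = 4.
The 4 cells of cage a must have sum 11, leaving (1,3) = 1.
Column 3 now contains 1, so (2,3) = 4.
Row 2 already has 4; hence (2,4) = 1.
Column 2 now contains 4, which forces (3,2) = 2.
Column 3 now contains 2, which forces (3,3) = 3.
Column 4 already has 3, which forces (3,4) = 4.
Filled in: 3 4 1 2 / 2 3 4 1 / 1 2 3 4 / 4 1 2 3.

3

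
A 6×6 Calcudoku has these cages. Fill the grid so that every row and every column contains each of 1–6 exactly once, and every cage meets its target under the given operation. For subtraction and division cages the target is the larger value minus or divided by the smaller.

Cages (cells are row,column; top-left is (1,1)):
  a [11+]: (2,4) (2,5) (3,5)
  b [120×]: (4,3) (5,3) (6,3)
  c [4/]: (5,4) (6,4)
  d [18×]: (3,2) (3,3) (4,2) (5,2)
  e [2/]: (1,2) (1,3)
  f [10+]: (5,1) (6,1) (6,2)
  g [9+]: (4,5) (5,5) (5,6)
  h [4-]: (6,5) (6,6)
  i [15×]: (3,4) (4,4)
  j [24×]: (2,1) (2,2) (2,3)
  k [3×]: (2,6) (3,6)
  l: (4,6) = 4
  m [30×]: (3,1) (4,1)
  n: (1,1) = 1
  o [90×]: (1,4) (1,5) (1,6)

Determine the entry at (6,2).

5

Cage n is a single given cell, which forces (1,1) = 1.
Cage l is given; hence (4,6) = 4.
In row 3, 4 can only go at (3,5), so (3,5) = 4.
The only place for 2 in row 3 is (3,2).
Cage d needs product 18; hence (3,3) = 3.
Row 3 now contains 3, which forces (3,4) = 5.
Row 3 now contains 3, so (3,6) = 1.
5 is placed in column 4, so (4,4) = 3.
Column 4 now contains 3, leaving (1,4) = 6.
1 is placed in column 6, leaving (2,6) = 3.
Row 3 already has 5, leaving (3,1) = 6.
Cage m needs two cells with product 30, leaving (4,1) = 5.
3 is placed in row 4, which forces (4,2) = 1.
5 is placed in row 4, which forces (4,3) = 6.
Row 4 already has 6, which forces (4,5) = 2.
The 4 cells of cage d must have product 18; hence (5,2) = 3.
3 is placed in column 2, which forces (1,2) = 4.
Row 1 already has 6, so (1,3) = 2.
Cage o has product 90, which forces (1,5) = 3.
Column 6 now contains 3, which forces (1,6) = 5.
Cage j has product 24, so (2,1) = 4.
Cage j needs product 24, leaving (2,2) = 6.
The 3 cells of cage j must have product 24, so (2,3) = 1.
1 is placed in row 2, so (2,4) = 2.
6 is placed in row 2, which forces (2,5) = 5.
Column 1 now contains 4; hence (5,1) = 2.
5 is placed in column 5, so (5,5) = 1.
Row 5 already has 2, which forces (5,6) = 6.
Column 1 already has 2, leaving (6,1) = 3.
Column 2 already has 4; hence (6,2) = 5.
Row 6 already has 5, leaving (6,3) = 4.
4 is placed in row 6; hence (6,4) = 1.
Column 5 already has 1, so (6,5) = 6.
5 is placed in column 6, leaving (6,6) = 2.
4 is placed in column 3, which forces (5,3) = 5.
Row 5 already has 1, so (5,4) = 4.
Completed grid: 1 4 2 6 3 5 / 4 6 1 2 5 3 / 6 2 3 5 4 1 / 5 1 6 3 2 4 / 2 3 5 4 1 6 / 3 5 4 1 6 2.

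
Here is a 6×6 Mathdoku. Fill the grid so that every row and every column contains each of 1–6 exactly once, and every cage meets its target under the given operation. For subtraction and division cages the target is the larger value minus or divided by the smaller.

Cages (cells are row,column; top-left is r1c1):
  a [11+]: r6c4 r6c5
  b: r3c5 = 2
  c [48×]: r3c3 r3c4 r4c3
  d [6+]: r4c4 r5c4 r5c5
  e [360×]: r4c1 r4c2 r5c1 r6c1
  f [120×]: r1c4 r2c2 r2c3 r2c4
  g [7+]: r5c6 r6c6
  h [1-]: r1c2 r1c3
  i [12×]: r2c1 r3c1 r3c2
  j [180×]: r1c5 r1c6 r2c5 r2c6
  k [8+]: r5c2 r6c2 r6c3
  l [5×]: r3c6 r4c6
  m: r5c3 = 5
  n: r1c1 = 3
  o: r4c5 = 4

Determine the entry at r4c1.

Cage n is given; hence r1c1 = 3.
B is a freebie, leaving r3c5 = 2.
O is a freebie, so r4c5 = 4.
Cage m is given, leaving r5c3 = 5.
Cage c needs product 48, which forces r4c3 = 2.
The only place for 3 in row 3 is r3c2.
Cage e needs product 360, leaving r4c1 = 5.
Column 2 already has 3, leaving r4c2 = 6.
Row 4 already has 5, leaving r4c6 = 1.
Column 6 already has 1, so r3c6 = 5.
Row 4 now contains 1, so r4c4 = 3.
Cage d needs sum 6, which forces r5c4 = 2.
The 3 cells of cage d must have sum 6, so r5c5 = 1.
2 is placed in row 5, so r5c1 = 6.
Row 5 now contains 1, so r5c2 = 4.
4 is placed in row 5, leaving r5c6 = 3.
Cage e needs product 360, which forces r6c1 = 2.
Cage k has sum 8, which forces r6c2 = 1.
The 3 cells of cage k must have sum 8, leaving r6c3 = 3.
3 is placed in column 6, which forces r6c6 = 4.
Cage j needs product 180, which forces r1c5 = 5.
Cage f has product 120; hence r2c2 = 5.
The 4 cells of cage j must have product 180; hence r2c5 = 3.
Column 5 already has 5, so r6c5 = 6.
5 is placed in row 1, which forces r1c2 = 2.
Cage h's pair has difference 1; hence r1c3 = 1.
Row 1 now contains 2, leaving r1c6 = 6.
Column 6 already has 6, so r2c6 = 2.
Row 6 now contains 6, which forces r6c4 = 5.
Row 1 already has 6, leaving r1c4 = 4.
Cage f needs product 120, so r2c3 = 6.
Cage f has product 120, leaving r2c4 = 1.
Column 3 already has 6, which forces r3c3 = 4.
Column 4 already has 4, so r3c4 = 6.
Row 2 already has 1, leaving r2c1 = 4.
Row 3 already has 4, which forces r3c1 = 1.
The full grid is 3 2 1 4 5 6 / 4 5 6 1 3 2 / 1 3 4 6 2 5 / 5 6 2 3 4 1 / 6 4 5 2 1 3 / 2 1 3 5 6 4.

5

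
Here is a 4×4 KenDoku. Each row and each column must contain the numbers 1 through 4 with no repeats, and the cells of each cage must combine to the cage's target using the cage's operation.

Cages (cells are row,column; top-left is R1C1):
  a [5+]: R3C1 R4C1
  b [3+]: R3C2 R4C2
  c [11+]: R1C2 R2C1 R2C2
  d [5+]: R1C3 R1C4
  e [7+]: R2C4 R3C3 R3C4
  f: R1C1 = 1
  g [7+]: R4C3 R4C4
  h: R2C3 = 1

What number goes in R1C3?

2

Cage f is a single given cell; hence R1C1 = 1.
Cage c needs sum 11, leaving R1C2 = 4.
Cage c needs sum 11, which forces R2C1 = 4.
The 3 cells of cage c must have sum 11, so R2C2 = 3.
Cage h is a single given cell; hence R2C3 = 1.
1 is placed in row 2, so R2C4 = 2.
Cage d's pair has sum 5, so R1C3 = 2.
Column 4 already has 2, so R1C4 = 3.
Column 3 already has 2; hence R3C3 = 4.
Column 4 now contains 3, which forces R3C4 = 1.
4 is placed in column 3, so R4C3 = 3.
Column 4 now contains 3; hence R4C4 = 4.
Cage a's pair has sum 5, which forces R3C1 = 3.
Row 3 now contains 1; hence R3C2 = 2.
3 is placed in row 4, so R4C1 = 2.
Cage b's pair has sum 3, which forces R4C2 = 1.
The full grid is 1 4 2 3 / 4 3 1 2 / 3 2 4 1 / 2 1 3 4.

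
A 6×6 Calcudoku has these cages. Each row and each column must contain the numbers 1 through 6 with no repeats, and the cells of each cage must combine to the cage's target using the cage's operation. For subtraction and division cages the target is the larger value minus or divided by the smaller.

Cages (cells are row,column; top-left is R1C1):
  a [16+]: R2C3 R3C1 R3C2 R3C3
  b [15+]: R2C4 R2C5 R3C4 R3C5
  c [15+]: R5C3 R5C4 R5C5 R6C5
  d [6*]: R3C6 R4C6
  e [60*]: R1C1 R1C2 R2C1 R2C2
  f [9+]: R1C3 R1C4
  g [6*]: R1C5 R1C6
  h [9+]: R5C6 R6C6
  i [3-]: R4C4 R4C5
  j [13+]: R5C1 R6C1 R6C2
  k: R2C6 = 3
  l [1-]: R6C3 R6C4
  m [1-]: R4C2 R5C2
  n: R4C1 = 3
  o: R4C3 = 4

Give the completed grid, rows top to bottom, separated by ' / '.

1 6 5 4 3 2 / 2 5 1 6 4 3 / 5 4 6 3 2 1 / 3 1 4 2 5 6 / 6 2 3 5 1 4 / 4 3 2 1 6 5

K is a freebie, leaving R2C6 = 3.
Cage n is given, so R4C1 = 3.
Cage o is given, so R4C3 = 4.
Column 6 needs a 2, and only R1C6 is open for it.
Cage g's pair has product 6; hence R1C5 = 3.
The two cells of cage f must have sum 9; hence R1C3 = 5.
Cage f needs two cells with sum 9, which forces R1C4 = 4.
Row 2 needs a 4, and only R2C5 is open for it.
Row 2 needs a 1, and only R2C3 is open for it.
The 4 cells of cage a must have sum 16, which forces R3C3 = 6.
Row 3 already has 6, so R3C6 = 1.
Column 6 already has 1; hence R4C6 = 6.
The 4 cells of cage b must have sum 15, so R2C4 = 6.
1 is placed in row 3, leaving R3C4 = 3.
Cage b needs sum 15, which forces R3C5 = 2.
2 is placed in column 5, which forces R4C5 = 5.
Row 4 already has 5, leaving R4C4 = 2.
Cage c needs sum 15; hence R5C3 = 3.
The 4 cells of cage c must have sum 15, so R5C4 = 5.
Row 5 now contains 5, so R5C6 = 4.
3 is placed in column 3, which forces R6C3 = 2.
Column 4 now contains 2, leaving R6C4 = 1.
Row 6 now contains 1; hence R6C5 = 6.
Column 6 already has 4, which forces R6C6 = 5.
Row 4 already has 2, which forces R4C2 = 1.
Cage j needs sum 13, so R5C1 = 6.
Cage m's pair has difference 1, so R5C2 = 2.
6 is placed in column 5, which forces R5C5 = 1.
5 is placed in row 6, leaving R6C1 = 4.
Cage j needs sum 13, which forces R6C2 = 3.
Column 1 now contains 6, leaving R1C1 = 1.
Column 2 already has 1, so R1C2 = 6.
The 4 cells of cage e must have product 60; hence R2C1 = 2.
Column 2 now contains 2, which forces R2C2 = 5.
Column 1 already has 4, so R3C1 = 5.
The 4 cells of cage a must have sum 16, which forces R3C2 = 4.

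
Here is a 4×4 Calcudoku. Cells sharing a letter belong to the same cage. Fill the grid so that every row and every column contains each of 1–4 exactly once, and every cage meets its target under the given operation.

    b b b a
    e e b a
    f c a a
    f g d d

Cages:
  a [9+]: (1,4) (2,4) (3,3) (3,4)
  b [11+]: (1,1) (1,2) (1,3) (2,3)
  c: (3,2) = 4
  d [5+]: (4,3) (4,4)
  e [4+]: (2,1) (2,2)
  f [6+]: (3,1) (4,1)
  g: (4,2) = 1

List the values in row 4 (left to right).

Cage c is given, so (3,2) = 4.
Cage g is given; hence (4,2) = 1.
Cage e needs two cells with sum 4, leaving (2,1) = 1.
Column 2 already has 1, leaving (2,2) = 3.
4 is placed in row 3, so (3,1) = 2.
The two cells of cage f must have sum 6; hence (4,1) = 4.
4 is placed in column 1, leaving (1,1) = 3.
3 is placed in column 2, so (1,2) = 2.
The 4 cells of cage b must have sum 11, which forces (1,3) = 4.
Row 1 already has 3, so (1,4) = 1.
Cage b needs sum 11, leaving (2,3) = 2.
Row 2 now contains 2, which forces (2,4) = 4.
Column 4 already has 1, leaving (3,4) = 3.
Column 3 now contains 2; hence (4,3) = 3.
3 is placed in column 4, which forces (4,4) = 2.
Row 3 now contains 3, which forces (3,3) = 1.
Completed grid: 3 2 4 1 / 1 3 2 4 / 2 4 1 3 / 4 1 3 2.

4 1 3 2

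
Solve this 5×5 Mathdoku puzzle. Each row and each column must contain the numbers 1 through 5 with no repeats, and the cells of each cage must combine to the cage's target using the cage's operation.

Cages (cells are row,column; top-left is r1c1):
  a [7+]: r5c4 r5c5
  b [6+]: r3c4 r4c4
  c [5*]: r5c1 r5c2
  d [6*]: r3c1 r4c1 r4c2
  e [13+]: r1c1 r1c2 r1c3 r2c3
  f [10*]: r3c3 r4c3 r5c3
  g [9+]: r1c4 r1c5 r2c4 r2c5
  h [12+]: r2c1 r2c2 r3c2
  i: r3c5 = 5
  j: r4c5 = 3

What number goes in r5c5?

Cage i is given; hence r3c5 = 5.
Cage j is given, so r4c5 = 3.
Cage d has product 6; hence r3c1 = 3.
Row 3 now contains 3, so r3c2 = 4.
Cage h needs sum 12, which forces r2c1 = 5.
Cage h has sum 12; hence r2c2 = 3.
5 is placed in column 1, leaving r5c1 = 1.
Row 5 now contains 1; hence r5c2 = 5.
Row 5 now contains 5; hence r5c3 = 2.
Row 5 now contains 5, which forces r5c4 = 3.
Row 5 already has 2; hence r5c5 = 4.
Cage e has sum 13, so r1c1 = 4.
The 4 cells of cage e must have sum 13, leaving r1c2 = 2.
Cage e needs sum 13, leaving r1c3 = 3.
Row 1 already has 2; hence r1c4 = 5.
Row 1 already has 2; hence r1c5 = 1.
Cage e has sum 13; hence r2c3 = 4.
Column 5 now contains 1, leaving r2c5 = 2.
Column 3 already has 2, so r3c3 = 1.
Row 3 already has 1, so r3c4 = 2.
Column 1 now contains 1; hence r4c1 = 2.
The 3 cells of cage d must have product 6, which forces r4c2 = 1.
The 3 cells of cage f must have product 10; hence r4c3 = 5.
Column 4 now contains 5, so r4c4 = 4.
Row 2 already has 2, which forces r2c4 = 1.
The full grid is 4 2 3 5 1 / 5 3 4 1 2 / 3 4 1 2 5 / 2 1 5 4 3 / 1 5 2 3 4.

4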